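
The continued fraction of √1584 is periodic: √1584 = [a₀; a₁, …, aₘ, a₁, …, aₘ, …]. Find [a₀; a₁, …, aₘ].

a₀ = ⌊√1584⌋ = 39.
With m₀=0, d₀=1 and mₖ₊₁ = dₖaₖ − mₖ, dₖ₊₁ = (n − mₖ₊₁²)/dₖ, aₖ₊₁ = ⌊(a₀+mₖ₊₁)/dₖ₊₁⌋:
  k=1: m=39, d=63, a=1
  k=2: m=24, d=16, a=3
  k=3: m=24, d=63, a=1
  k=4: m=39, d=1, a=78
d=1 and a=2a₀=78 at k=4, so the next step gives (m, d) = (39, 63) again — its k=1 value — and the period has length 4.

[39; 1, 3, 1, 78]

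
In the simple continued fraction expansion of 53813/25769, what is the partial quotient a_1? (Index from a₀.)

53813 = 2·25769 + 2275   →  a_0 = 2
25769 = 11·2275 + 744   →  a_1 = 11

11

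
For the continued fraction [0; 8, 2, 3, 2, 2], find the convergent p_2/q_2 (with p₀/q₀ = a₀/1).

Using pₖ = aₖpₖ₋₁ + pₖ₋₂, qₖ = aₖqₖ₋₁ + qₖ₋₂ (with p₋₁=1, p₋₂=0, q₋₁=0, q₋₂=1):
  k=0: a=0, p=0, q=1
  k=1: a=8, p=1, q=8
  k=2: a=2, p=2, q=17

2/17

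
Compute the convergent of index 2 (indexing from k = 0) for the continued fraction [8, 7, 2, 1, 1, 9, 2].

Using pₖ = aₖpₖ₋₁ + pₖ₋₂, qₖ = aₖqₖ₋₁ + qₖ₋₂ (with p₋₁=1, p₋₂=0, q₋₁=0, q₋₂=1):
  k=0: a=8, p=8, q=1
  k=1: a=7, p=57, q=7
  k=2: a=2, p=122, q=15

122/15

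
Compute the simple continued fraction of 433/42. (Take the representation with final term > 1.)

433 = 10×42 + 13
42 = 3×13 + 3
13 = 4×3 + 1
3 = 3×1 + 0  (stop)
So 433/42 = [10; 3, 4, 3].

[10; 3, 4, 3]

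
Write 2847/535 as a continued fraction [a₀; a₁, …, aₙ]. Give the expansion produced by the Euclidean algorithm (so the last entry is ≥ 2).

[5; 3, 9, 19]

2847 = 5×535 + 172
535 = 3×172 + 19
172 = 9×19 + 1
19 = 19×1 + 0  (stop)
So 2847/535 = [5; 3, 9, 19].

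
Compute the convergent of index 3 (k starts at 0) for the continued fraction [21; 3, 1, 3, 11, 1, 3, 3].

319/15

Using pₖ = aₖpₖ₋₁ + pₖ₋₂, qₖ = aₖqₖ₋₁ + qₖ₋₂ (with p₋₁=1, p₋₂=0, q₋₁=0, q₋₂=1):
  k=0: a=21, p=21, q=1
  k=1: a=3, p=64, q=3
  k=2: a=1, p=85, q=4
  k=3: a=3, p=319, q=15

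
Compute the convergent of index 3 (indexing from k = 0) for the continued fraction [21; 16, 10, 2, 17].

7119/338

Using pₖ = aₖpₖ₋₁ + pₖ₋₂, qₖ = aₖqₖ₋₁ + qₖ₋₂ (with p₋₁=1, p₋₂=0, q₋₁=0, q₋₂=1):
  k=0: a=21, p=21, q=1
  k=1: a=16, p=337, q=16
  k=2: a=10, p=3391, q=161
  k=3: a=2, p=7119, q=338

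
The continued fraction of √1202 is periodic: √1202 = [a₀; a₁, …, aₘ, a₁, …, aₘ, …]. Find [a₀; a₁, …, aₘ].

a₀ = ⌊√1202⌋ = 34.

[34; 1, 2, 34, 2, 1, 68]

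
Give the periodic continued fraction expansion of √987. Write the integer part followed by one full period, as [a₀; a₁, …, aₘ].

a₀ = ⌊√987⌋ = 31.
With m₀=0, d₀=1 and mₖ₊₁ = dₖaₖ − mₖ, dₖ₊₁ = (n − mₖ₊₁²)/dₖ, aₖ₊₁ = ⌊(a₀+mₖ₊₁)/dₖ₊₁⌋:
  k=1: m=31, d=26, a=2
  k=2: m=21, d=21, a=2
  k=3: m=21, d=26, a=2
  k=4: m=31, d=1, a=62
d=1 and a=2a₀=62 at k=4, so the next step gives (m, d) = (31, 26) again — its k=1 value — and the period has length 4.

[31; 2, 2, 2, 62]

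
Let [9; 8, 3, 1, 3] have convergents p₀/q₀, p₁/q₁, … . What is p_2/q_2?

Using pₖ = aₖpₖ₋₁ + pₖ₋₂, qₖ = aₖqₖ₋₁ + qₖ₋₂ (with p₋₁=1, p₋₂=0, q₋₁=0, q₋₂=1):
  k=0: a=9, p=9, q=1
  k=1: a=8, p=73, q=8
  k=2: a=3, p=228, q=25

228/25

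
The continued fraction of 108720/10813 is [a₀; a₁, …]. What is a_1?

18

108720 = 10·10813 + 590   →  a_0 = 10
10813 = 18·590 + 193   →  a_1 = 18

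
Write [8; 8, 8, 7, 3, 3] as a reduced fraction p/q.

39194/4825

Using pₖ = aₖpₖ₋₁ + pₖ₋₂ and qₖ = aₖqₖ₋₁ + qₖ₋₂:
  k=0: a=8, p=8, q=1
  k=1: a=8, p=65, q=8
  k=2: a=8, p=528, q=65
  k=3: a=7, p=3761, q=463
  k=4: a=3, p=11811, q=1454
  k=5: a=3, p=39194, q=4825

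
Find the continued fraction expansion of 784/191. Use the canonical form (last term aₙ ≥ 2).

[4; 9, 1, 1, 4, 2]

784 = 4·191 + 20
191 = 9·20 + 11
20 = 1·11 + 9
11 = 1·9 + 2
9 = 4·2 + 1
2 = 2·1 + 0  (stop)
So 784/191 = [4; 9, 1, 1, 4, 2].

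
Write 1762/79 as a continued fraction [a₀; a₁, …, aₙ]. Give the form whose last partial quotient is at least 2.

[22; 3, 3, 2, 3]

1762 = 22·79 + 24
79 = 3·24 + 7
24 = 3·7 + 3
7 = 2·3 + 1
3 = 3·1 + 0  (stop)
So 1762/79 = [22; 3, 3, 2, 3].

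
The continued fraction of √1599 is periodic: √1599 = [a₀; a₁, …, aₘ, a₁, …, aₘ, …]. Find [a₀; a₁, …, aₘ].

a₀ = ⌊√1599⌋ = 39.
With m₀=0, d₀=1 and mₖ₊₁ = dₖaₖ − mₖ, dₖ₊₁ = (n − mₖ₊₁²)/dₖ, aₖ₊₁ = ⌊(a₀+mₖ₊₁)/dₖ₊₁⌋:
  k=1: m=39, d=78, a=1
  k=2: m=39, d=1, a=78
d=1 and a=2a₀=78 at k=2, so the next step gives (m, d) = (39, 78) again — its k=1 value — and the period has length 2.

[39; 1, 78]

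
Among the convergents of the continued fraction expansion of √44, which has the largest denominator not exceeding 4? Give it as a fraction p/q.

20/3

√44 = [6; 1, 1, 1, 2, 1, 1, 1, 12, …] (period length 8).
Convergents:
  p_0/q_0 = 6/1
  p_1/q_1 = 7/1
  p_2/q_2 = 13/2
  p_3/q_3 = 20/3
  p_4/q_4 = 53/8
q_3 = 3 ≤ 4 < 8 = q_4, so the answer is 20/3.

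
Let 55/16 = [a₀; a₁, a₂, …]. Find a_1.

55 = 3·16 + 7   →  a_0 = 3
16 = 2·7 + 2   →  a_1 = 2

2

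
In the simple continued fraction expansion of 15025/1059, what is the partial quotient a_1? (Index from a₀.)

15025 = 14·1059 + 199   →  a_0 = 14
1059 = 5·199 + 64   →  a_1 = 5

5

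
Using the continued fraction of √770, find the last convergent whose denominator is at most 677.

√770 = [27; 1, 2, 1, 54, …] (period length 4).
Convergents:
  p_0/q_0 = 27/1
  p_1/q_1 = 28/1
  p_2/q_2 = 83/3
  p_3/q_3 = 111/4
  p_4/q_4 = 6077/219
  p_5/q_5 = 6188/223
  p_6/q_6 = 18453/665
  p_7/q_7 = 24641/888
q_6 = 665 ≤ 677 < 888 = q_7, so the answer is 18453/665.

18453/665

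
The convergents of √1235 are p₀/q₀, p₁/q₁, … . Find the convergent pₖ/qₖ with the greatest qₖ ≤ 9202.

√1235 = [35; 7, 70, …] (period length 2).
Convergents:
  p_0/q_0 = 35/1
  p_1/q_1 = 246/7
  p_2/q_2 = 17255/491
  p_3/q_3 = 121031/3444
  p_4/q_4 = 8489425/241571
q_3 = 3444 ≤ 9202 < 241571 = q_4, so the answer is 121031/3444.

121031/3444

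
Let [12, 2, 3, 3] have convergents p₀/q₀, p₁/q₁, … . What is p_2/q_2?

87/7

Using pₖ = aₖpₖ₋₁ + pₖ₋₂, qₖ = aₖqₖ₋₁ + qₖ₋₂ (with p₋₁=1, p₋₂=0, q₋₁=0, q₋₂=1):
  k=0: a=12, p=12, q=1
  k=1: a=2, p=25, q=2
  k=2: a=3, p=87, q=7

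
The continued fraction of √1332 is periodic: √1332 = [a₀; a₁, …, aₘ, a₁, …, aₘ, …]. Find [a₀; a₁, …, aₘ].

a₀ = ⌊√1332⌋ = 36.
With m₀=0, d₀=1 and mₖ₊₁ = dₖaₖ − mₖ, dₖ₊₁ = (n − mₖ₊₁²)/dₖ, aₖ₊₁ = ⌊(a₀+mₖ₊₁)/dₖ₊₁⌋:
  k=1: m=36, d=36, a=2
  k=2: m=36, d=1, a=72
d=1 and a=2a₀=72 at k=2, so the next step gives (m, d) = (36, 36) again — its k=1 value — and the period has length 2.

[36; 2, 72]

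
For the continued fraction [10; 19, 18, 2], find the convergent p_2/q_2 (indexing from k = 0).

Using pₖ = aₖpₖ₋₁ + pₖ₋₂, qₖ = aₖqₖ₋₁ + qₖ₋₂ (with p₋₁=1, p₋₂=0, q₋₁=0, q₋₂=1):
  k=0: a=10, p=10, q=1
  k=1: a=19, p=191, q=19
  k=2: a=18, p=3448, q=343

3448/343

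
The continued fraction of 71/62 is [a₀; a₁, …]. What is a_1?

71 = 1·62 + 9   →  a_0 = 1
62 = 6·9 + 8   →  a_1 = 6

6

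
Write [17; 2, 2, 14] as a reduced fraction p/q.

Using pₖ = aₖpₖ₋₁ + pₖ₋₂ and qₖ = aₖqₖ₋₁ + qₖ₋₂:
  k=0: a=17, p=17, q=1
  k=1: a=2, p=35, q=2
  k=2: a=2, p=87, q=5
  k=3: a=14, p=1253, q=72

1253/72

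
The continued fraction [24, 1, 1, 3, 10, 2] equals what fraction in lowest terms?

3710/151

Fold from the inside: start with 2/1.
  10 + 1/2 = 21/2
  3 + 2/21 = 65/21
  1 + 21/65 = 86/65
  1 + 65/86 = 151/86
  24 + 86/151 = 3710/151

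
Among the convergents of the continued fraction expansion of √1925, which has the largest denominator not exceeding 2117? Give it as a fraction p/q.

30844/703

√1925 = [43; 1, 6, 1, 86, …] (period length 4).
Convergents:
  p_0/q_0 = 43/1
  p_1/q_1 = 44/1
  p_2/q_2 = 307/7
  p_3/q_3 = 351/8
  p_4/q_4 = 30493/695
  p_5/q_5 = 30844/703
  p_6/q_6 = 215557/4913
q_5 = 703 ≤ 2117 < 4913 = q_6, so the answer is 30844/703.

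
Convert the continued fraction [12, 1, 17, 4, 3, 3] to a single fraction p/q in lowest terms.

10149/784

Using pₖ = aₖpₖ₋₁ + pₖ₋₂ and qₖ = aₖqₖ₋₁ + qₖ₋₂:
  k=0: a=12, p=12, q=1
  k=1: a=1, p=13, q=1
  k=2: a=17, p=233, q=18
  k=3: a=4, p=945, q=73
  k=4: a=3, p=3068, q=237
  k=5: a=3, p=10149, q=784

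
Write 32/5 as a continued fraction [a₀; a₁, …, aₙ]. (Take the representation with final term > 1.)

[6; 2, 2]

32 = 6·5 + 2
5 = 2·2 + 1
2 = 2·1 + 0  (stop)
So 32/5 = [6; 2, 2].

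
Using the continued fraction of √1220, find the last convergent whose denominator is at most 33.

489/14

√1220 = [34; 1, 12, 1, 68, …] (period length 4).
Convergents:
  p_0/q_0 = 34/1
  p_1/q_1 = 35/1
  p_2/q_2 = 454/13
  p_3/q_3 = 489/14
  p_4/q_4 = 33706/965
q_3 = 14 ≤ 33 < 965 = q_4, so the answer is 489/14.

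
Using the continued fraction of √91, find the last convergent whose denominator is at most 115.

√91 = [9; 1, 1, 5, 1, 5, 1, 1, 18, …] (period length 8).
Convergents:
  p_0/q_0 = 9/1
  p_1/q_1 = 10/1
  p_2/q_2 = 19/2
  p_3/q_3 = 105/11
  p_4/q_4 = 124/13
  p_5/q_5 = 725/76
  p_6/q_6 = 849/89
  p_7/q_7 = 1574/165
q_6 = 89 ≤ 115 < 165 = q_7, so the answer is 849/89.

849/89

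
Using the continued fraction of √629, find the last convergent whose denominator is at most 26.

√629 = [25; 12, 1, 1, 12, 50, …] (period length 5).
Convergents:
  p_0/q_0 = 25/1
  p_1/q_1 = 301/12
  p_2/q_2 = 326/13
  p_3/q_3 = 627/25
  p_4/q_4 = 7850/313
q_3 = 25 ≤ 26 < 313 = q_4, so the answer is 627/25.

627/25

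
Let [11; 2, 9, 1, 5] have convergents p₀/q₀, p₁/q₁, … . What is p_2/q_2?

Using pₖ = aₖpₖ₋₁ + pₖ₋₂, qₖ = aₖqₖ₋₁ + qₖ₋₂ (with p₋₁=1, p₋₂=0, q₋₁=0, q₋₂=1):
  k=0: a=11, p=11, q=1
  k=1: a=2, p=23, q=2
  k=2: a=9, p=218, q=19

218/19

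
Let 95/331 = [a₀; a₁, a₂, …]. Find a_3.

95 = 0·331 + 95   →  a_0 = 0
331 = 3·95 + 46   →  a_1 = 3
95 = 2·46 + 3   →  a_2 = 2
46 = 15·3 + 1   →  a_3 = 15

15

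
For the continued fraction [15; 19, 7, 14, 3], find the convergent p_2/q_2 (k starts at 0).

2017/134

Using pₖ = aₖpₖ₋₁ + pₖ₋₂, qₖ = aₖqₖ₋₁ + qₖ₋₂ (with p₋₁=1, p₋₂=0, q₋₁=0, q₋₂=1):
  k=0: a=15, p=15, q=1
  k=1: a=19, p=286, q=19
  k=2: a=7, p=2017, q=134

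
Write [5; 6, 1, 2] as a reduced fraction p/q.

Using pₖ = aₖpₖ₋₁ + pₖ₋₂ and qₖ = aₖqₖ₋₁ + qₖ₋₂:
  k=0: a=5, p=5, q=1
  k=1: a=6, p=31, q=6
  k=2: a=1, p=36, q=7
  k=3: a=2, p=103, q=20

103/20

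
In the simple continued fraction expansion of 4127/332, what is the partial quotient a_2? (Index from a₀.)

3

4127 = 12·332 + 143   →  a_0 = 12
332 = 2·143 + 46   →  a_1 = 2
143 = 3·46 + 5   →  a_2 = 3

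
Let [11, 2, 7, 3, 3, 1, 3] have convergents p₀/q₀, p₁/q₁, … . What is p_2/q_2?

172/15

Using pₖ = aₖpₖ₋₁ + pₖ₋₂, qₖ = aₖqₖ₋₁ + qₖ₋₂ (with p₋₁=1, p₋₂=0, q₋₁=0, q₋₂=1):
  k=0: a=11, p=11, q=1
  k=1: a=2, p=23, q=2
  k=2: a=7, p=172, q=15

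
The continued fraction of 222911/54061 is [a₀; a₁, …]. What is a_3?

222911 = 4·54061 + 6667   →  a_0 = 4
54061 = 8·6667 + 725   →  a_1 = 8
6667 = 9·725 + 142   →  a_2 = 9
725 = 5·142 + 15   →  a_3 = 5

5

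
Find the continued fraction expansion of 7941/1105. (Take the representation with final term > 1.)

7941 = 7·1105 + 206
1105 = 5·206 + 75
206 = 2·75 + 56
75 = 1·56 + 19
56 = 2·19 + 18
19 = 1·18 + 1
18 = 18·1 + 0  (stop)
So 7941/1105 = [7; 5, 2, 1, 2, 1, 18].

[7; 5, 2, 1, 2, 1, 18]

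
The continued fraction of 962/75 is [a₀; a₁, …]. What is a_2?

962 = 12·75 + 62   →  a_0 = 12
75 = 1·62 + 13   →  a_1 = 1
62 = 4·13 + 10   →  a_2 = 4

4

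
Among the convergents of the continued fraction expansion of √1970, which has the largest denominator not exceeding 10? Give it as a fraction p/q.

222/5

√1970 = [44; 2, 1, 1, 2, 88, …] (period length 5).
Convergents:
  p_0/q_0 = 44/1
  p_1/q_1 = 89/2
  p_2/q_2 = 133/3
  p_3/q_3 = 222/5
  p_4/q_4 = 577/13
q_3 = 5 ≤ 10 < 13 = q_4, so the answer is 222/5.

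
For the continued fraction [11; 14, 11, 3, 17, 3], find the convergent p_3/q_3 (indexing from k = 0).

Using pₖ = aₖpₖ₋₁ + pₖ₋₂, qₖ = aₖqₖ₋₁ + qₖ₋₂ (with p₋₁=1, p₋₂=0, q₋₁=0, q₋₂=1):
  k=0: a=11, p=11, q=1
  k=1: a=14, p=155, q=14
  k=2: a=11, p=1716, q=155
  k=3: a=3, p=5303, q=479

5303/479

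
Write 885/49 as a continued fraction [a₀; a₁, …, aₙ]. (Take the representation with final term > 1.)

885 = 18*49 + 3
49 = 16*3 + 1
3 = 3*1 + 0  (stop)
So 885/49 = [18; 16, 3].

[18; 16, 3]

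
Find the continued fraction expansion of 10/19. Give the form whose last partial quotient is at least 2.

[0; 1, 1, 9]

10 = 0*19 + 10
19 = 1*10 + 9
10 = 1*9 + 1
9 = 9*1 + 0  (stop)
So 10/19 = [0; 1, 1, 9].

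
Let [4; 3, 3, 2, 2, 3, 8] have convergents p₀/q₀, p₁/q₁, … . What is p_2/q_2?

43/10

Using pₖ = aₖpₖ₋₁ + pₖ₋₂, qₖ = aₖqₖ₋₁ + qₖ₋₂ (with p₋₁=1, p₋₂=0, q₋₁=0, q₋₂=1):
  k=0: a=4, p=4, q=1
  k=1: a=3, p=13, q=3
  k=2: a=3, p=43, q=10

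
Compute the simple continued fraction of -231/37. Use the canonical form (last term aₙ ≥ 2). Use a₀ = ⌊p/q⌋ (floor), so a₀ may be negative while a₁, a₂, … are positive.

[-7; 1, 3, 9]

-231 = -7×37 + 28
37 = 1×28 + 9
28 = 3×9 + 1
9 = 9×1 + 0  (stop)
So -231/37 = [-7; 1, 3, 9].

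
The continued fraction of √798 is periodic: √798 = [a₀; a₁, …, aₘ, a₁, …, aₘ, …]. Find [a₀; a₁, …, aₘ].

[28; 4, 56]

a₀ = ⌊√798⌋ = 28.
With m₀=0, d₀=1 and mₖ₊₁ = dₖaₖ − mₖ, dₖ₊₁ = (n − mₖ₊₁²)/dₖ, aₖ₊₁ = ⌊(a₀+mₖ₊₁)/dₖ₊₁⌋:
  k=1: m=28, d=14, a=4
  k=2: m=28, d=1, a=56
d=1 and a=2a₀=56 at k=2, so the next step gives (m, d) = (28, 14) again — its k=1 value — and the period has length 2.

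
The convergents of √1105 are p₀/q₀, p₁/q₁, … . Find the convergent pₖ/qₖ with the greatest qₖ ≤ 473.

6881/207

√1105 = [33; 4, 7, 7, 4, 66, …] (period length 5).
Convergents:
  p_0/q_0 = 33/1
  p_1/q_1 = 133/4
  p_2/q_2 = 964/29
  p_3/q_3 = 6881/207
  p_4/q_4 = 28488/857
q_3 = 207 ≤ 473 < 857 = q_4, so the answer is 6881/207.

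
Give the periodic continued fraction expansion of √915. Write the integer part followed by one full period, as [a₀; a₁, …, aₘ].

a₀ = ⌊√915⌋ = 30.
With m₀=0, d₀=1 and mₖ₊₁ = dₖaₖ − mₖ, dₖ₊₁ = (n − mₖ₊₁²)/dₖ, aₖ₊₁ = ⌊(a₀+mₖ₊₁)/dₖ₊₁⌋:
  k=1: m=30, d=15, a=4
  k=2: m=30, d=1, a=60
d=1 and a=2a₀=60 at k=2, so the next step gives (m, d) = (30, 15) again — its k=1 value — and the period has length 2.

[30; 4, 60]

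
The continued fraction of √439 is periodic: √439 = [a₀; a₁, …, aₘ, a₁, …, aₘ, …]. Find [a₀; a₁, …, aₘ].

[20; 1, 19, 1, 40]

a₀ = ⌊√439⌋ = 20.
With m₀=0, d₀=1 and mₖ₊₁ = dₖaₖ − mₖ, dₖ₊₁ = (n − mₖ₊₁²)/dₖ, aₖ₊₁ = ⌊(a₀+mₖ₊₁)/dₖ₊₁⌋:
  k=1: m=20, d=39, a=1
  k=2: m=19, d=2, a=19
  k=3: m=19, d=39, a=1
  k=4: m=20, d=1, a=40
d=1 and a=2a₀=40 at k=4, so the next step gives (m, d) = (20, 39) again — its k=1 value — and the period has length 4.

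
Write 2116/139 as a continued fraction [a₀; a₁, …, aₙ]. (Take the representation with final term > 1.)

2116 = 15*139 + 31
139 = 4*31 + 15
31 = 2*15 + 1
15 = 15*1 + 0  (stop)
So 2116/139 = [15; 4, 2, 15].

[15; 4, 2, 15]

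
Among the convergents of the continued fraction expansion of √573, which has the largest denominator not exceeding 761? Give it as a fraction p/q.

√573 = [23; 1, 14, 1, 46, …] (period length 4).
Convergents:
  p_0/q_0 = 23/1
  p_1/q_1 = 24/1
  p_2/q_2 = 359/15
  p_3/q_3 = 383/16
  p_4/q_4 = 17977/751
  p_5/q_5 = 18360/767
q_4 = 751 ≤ 761 < 767 = q_5, so the answer is 17977/751.

17977/751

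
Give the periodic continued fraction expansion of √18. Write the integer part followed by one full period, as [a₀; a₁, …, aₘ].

a₀ = ⌊√18⌋ = 4.
With m₀=0, d₀=1 and mₖ₊₁ = dₖaₖ − mₖ, dₖ₊₁ = (n − mₖ₊₁²)/dₖ, aₖ₊₁ = ⌊(a₀+mₖ₊₁)/dₖ₊₁⌋:
  k=1: m=4, d=2, a=4
  k=2: m=4, d=1, a=8
d=1 and a=2a₀=8 at k=2, so the next step gives (m, d) = (4, 2) again — its k=1 value — and the period has length 2.

[4; 4, 8]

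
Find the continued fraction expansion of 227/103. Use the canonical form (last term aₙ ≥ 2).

[2; 4, 1, 9, 2]

227 = 2×103 + 21
103 = 4×21 + 19
21 = 1×19 + 2
19 = 9×2 + 1
2 = 2×1 + 0  (stop)
So 227/103 = [2; 4, 1, 9, 2].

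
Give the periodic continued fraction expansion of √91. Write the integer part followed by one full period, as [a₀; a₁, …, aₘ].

[9; 1, 1, 5, 1, 5, 1, 1, 18]

a₀ = ⌊√91⌋ = 9.
With m₀=0, d₀=1 and mₖ₊₁ = dₖaₖ − mₖ, dₖ₊₁ = (n − mₖ₊₁²)/dₖ, aₖ₊₁ = ⌊(a₀+mₖ₊₁)/dₖ₊₁⌋:
  k=1: m=9, d=10, a=1
  k=2: m=1, d=9, a=1
  k=3: m=8, d=3, a=5
  k=4: m=7, d=14, a=1
  k=5: m=7, d=3, a=5
  k=6: m=8, d=9, a=1
  k=7: m=1, d=10, a=1
  k=8: m=9, d=1, a=18
d=1 and a=2a₀=18 at k=8, so the next step gives (m, d) = (9, 10) again — its k=1 value — and the period has length 8.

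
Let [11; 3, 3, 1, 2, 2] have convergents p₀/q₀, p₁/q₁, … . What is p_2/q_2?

113/10

Using pₖ = aₖpₖ₋₁ + pₖ₋₂, qₖ = aₖqₖ₋₁ + qₖ₋₂ (with p₋₁=1, p₋₂=0, q₋₁=0, q₋₂=1):
  k=0: a=11, p=11, q=1
  k=1: a=3, p=34, q=3
  k=2: a=3, p=113, q=10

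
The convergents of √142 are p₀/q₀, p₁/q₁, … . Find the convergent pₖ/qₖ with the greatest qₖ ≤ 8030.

40897/3432

√142 = [11; 1, 10, 1, 22, …] (period length 4).
Convergents:
  p_0/q_0 = 11/1
  p_1/q_1 = 12/1
  p_2/q_2 = 131/11
  p_3/q_3 = 143/12
  p_4/q_4 = 3277/275
  p_5/q_5 = 3420/287
  p_6/q_6 = 37477/3145
  p_7/q_7 = 40897/3432
  p_8/q_8 = 937211/78649
q_7 = 3432 ≤ 8030 < 78649 = q_8, so the answer is 40897/3432.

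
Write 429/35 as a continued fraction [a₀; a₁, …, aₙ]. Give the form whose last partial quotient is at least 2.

429 = 12·35 + 9
35 = 3·9 + 8
9 = 1·8 + 1
8 = 8·1 + 0  (stop)
So 429/35 = [12; 3, 1, 8].

[12; 3, 1, 8]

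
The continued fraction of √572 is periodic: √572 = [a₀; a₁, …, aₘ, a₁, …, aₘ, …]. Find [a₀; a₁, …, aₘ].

[23; 1, 10, 1, 46]

a₀ = ⌊√572⌋ = 23.
With m₀=0, d₀=1 and mₖ₊₁ = dₖaₖ − mₖ, dₖ₊₁ = (n − mₖ₊₁²)/dₖ, aₖ₊₁ = ⌊(a₀+mₖ₊₁)/dₖ₊₁⌋:
  k=1: m=23, d=43, a=1
  k=2: m=20, d=4, a=10
  k=3: m=20, d=43, a=1
  k=4: m=23, d=1, a=46
d=1 and a=2a₀=46 at k=4, so the next step gives (m, d) = (23, 43) again — its k=1 value — and the period has length 4.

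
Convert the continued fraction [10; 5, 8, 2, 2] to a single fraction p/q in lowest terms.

Fold from the inside: start with 2/1.
  2 + 1/2 = 5/2
  8 + 2/5 = 42/5
  5 + 5/42 = 215/42
  10 + 42/215 = 2192/215

2192/215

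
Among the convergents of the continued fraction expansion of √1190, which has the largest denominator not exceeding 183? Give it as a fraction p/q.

4726/137

√1190 = [34; 2, 68, …] (period length 2).
Convergents:
  p_0/q_0 = 34/1
  p_1/q_1 = 69/2
  p_2/q_2 = 4726/137
  p_3/q_3 = 9521/276
q_2 = 137 ≤ 183 < 276 = q_3, so the answer is 4726/137.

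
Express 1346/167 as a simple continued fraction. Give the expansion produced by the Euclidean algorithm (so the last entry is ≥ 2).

1346 = 8*167 + 10
167 = 16*10 + 7
10 = 1*7 + 3
7 = 2*3 + 1
3 = 3*1 + 0  (stop)
So 1346/167 = [8; 16, 1, 2, 3].

[8; 16, 1, 2, 3]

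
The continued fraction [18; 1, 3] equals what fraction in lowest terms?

75/4

Using pₖ = aₖpₖ₋₁ + pₖ₋₂ and qₖ = aₖqₖ₋₁ + qₖ₋₂:
  k=0: a=18, p=18, q=1
  k=1: a=1, p=19, q=1
  k=2: a=3, p=75, q=4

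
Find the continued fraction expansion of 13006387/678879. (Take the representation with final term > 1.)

13006387 = 19·678879 + 107686
678879 = 6·107686 + 32763
107686 = 3·32763 + 9397
32763 = 3·9397 + 4572
9397 = 2·4572 + 253
4572 = 18·253 + 18
253 = 14·18 + 1
18 = 18·1 + 0  (stop)
So 13006387/678879 = [19; 6, 3, 3, 2, 18, 14, 18].

[19; 6, 3, 3, 2, 18, 14, 18]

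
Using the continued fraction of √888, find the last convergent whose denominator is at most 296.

√888 = [29; 1, 3, 1, 58, …] (period length 4).
Convergents:
  p_0/q_0 = 29/1
  p_1/q_1 = 30/1
  p_2/q_2 = 119/4
  p_3/q_3 = 149/5
  p_4/q_4 = 8761/294
  p_5/q_5 = 8910/299
q_4 = 294 ≤ 296 < 299 = q_5, so the answer is 8761/294.

8761/294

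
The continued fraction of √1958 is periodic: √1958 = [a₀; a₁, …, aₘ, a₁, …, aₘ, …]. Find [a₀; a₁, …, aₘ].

[44; 4, 88]

a₀ = ⌊√1958⌋ = 44.
With m₀=0, d₀=1 and mₖ₊₁ = dₖaₖ − mₖ, dₖ₊₁ = (n − mₖ₊₁²)/dₖ, aₖ₊₁ = ⌊(a₀+mₖ₊₁)/dₖ₊₁⌋:
  k=1: m=44, d=22, a=4
  k=2: m=44, d=1, a=88
d=1 and a=2a₀=88 at k=2, so the next step gives (m, d) = (44, 22) again — its k=1 value — and the period has length 2.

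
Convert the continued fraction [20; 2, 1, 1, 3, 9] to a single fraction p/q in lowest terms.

3405/167

Fold from the inside: start with 9/1.
  3 + 1/9 = 28/9
  1 + 9/28 = 37/28
  1 + 28/37 = 65/37
  2 + 37/65 = 167/65
  20 + 65/167 = 3405/167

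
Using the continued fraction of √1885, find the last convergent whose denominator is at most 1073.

√1885 = [43; 2, 2, 2, 86, …] (period length 4).
Convergents:
  p_0/q_0 = 43/1
  p_1/q_1 = 87/2
  p_2/q_2 = 217/5
  p_3/q_3 = 521/12
  p_4/q_4 = 45023/1037
  p_5/q_5 = 90567/2086
q_4 = 1037 ≤ 1073 < 2086 = q_5, so the answer is 45023/1037.

45023/1037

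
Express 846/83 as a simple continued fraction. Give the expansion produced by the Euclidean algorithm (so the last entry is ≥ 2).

846 = 10×83 + 16
83 = 5×16 + 3
16 = 5×3 + 1
3 = 3×1 + 0  (stop)
So 846/83 = [10; 5, 5, 3].

[10; 5, 5, 3]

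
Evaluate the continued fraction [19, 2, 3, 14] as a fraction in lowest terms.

Using pₖ = aₖpₖ₋₁ + pₖ₋₂ and qₖ = aₖqₖ₋₁ + qₖ₋₂:
  k=0: a=19, p=19, q=1
  k=1: a=2, p=39, q=2
  k=2: a=3, p=136, q=7
  k=3: a=14, p=1943, q=100

1943/100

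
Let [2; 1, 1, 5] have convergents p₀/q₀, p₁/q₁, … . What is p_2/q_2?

5/2

Using pₖ = aₖpₖ₋₁ + pₖ₋₂, qₖ = aₖqₖ₋₁ + qₖ₋₂ (with p₋₁=1, p₋₂=0, q₋₁=0, q₋₂=1):
  k=0: a=2, p=2, q=1
  k=1: a=1, p=3, q=1
  k=2: a=1, p=5, q=2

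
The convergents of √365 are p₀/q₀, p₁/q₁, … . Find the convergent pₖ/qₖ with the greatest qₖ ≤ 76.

√365 = [19; 9, 1, 1, 9, 38, …] (period length 5).
Convergents:
  p_0/q_0 = 19/1
  p_1/q_1 = 172/9
  p_2/q_2 = 191/10
  p_3/q_3 = 363/19
  p_4/q_4 = 3458/181
q_3 = 19 ≤ 76 < 181 = q_4, so the answer is 363/19.

363/19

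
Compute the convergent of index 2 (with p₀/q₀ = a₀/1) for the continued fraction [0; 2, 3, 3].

Using pₖ = aₖpₖ₋₁ + pₖ₋₂, qₖ = aₖqₖ₋₁ + qₖ₋₂ (with p₋₁=1, p₋₂=0, q₋₁=0, q₋₂=1):
  k=0: a=0, p=0, q=1
  k=1: a=2, p=1, q=2
  k=2: a=3, p=3, q=7

3/7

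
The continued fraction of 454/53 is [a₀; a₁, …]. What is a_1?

1

454 = 8·53 + 30   →  a_0 = 8
53 = 1·30 + 23   →  a_1 = 1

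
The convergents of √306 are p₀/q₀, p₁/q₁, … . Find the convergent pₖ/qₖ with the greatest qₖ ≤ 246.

2449/140

√306 = [17; 2, 34, …] (period length 2).
Convergents:
  p_0/q_0 = 17/1
  p_1/q_1 = 35/2
  p_2/q_2 = 1207/69
  p_3/q_3 = 2449/140
  p_4/q_4 = 84473/4829
q_3 = 140 ≤ 246 < 4829 = q_4, so the answer is 2449/140.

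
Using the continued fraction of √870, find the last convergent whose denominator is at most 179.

√870 = [29; 2, 58, …] (period length 2).
Convergents:
  p_0/q_0 = 29/1
  p_1/q_1 = 59/2
  p_2/q_2 = 3451/117
  p_3/q_3 = 6961/236
q_2 = 117 ≤ 179 < 236 = q_3, so the answer is 3451/117.

3451/117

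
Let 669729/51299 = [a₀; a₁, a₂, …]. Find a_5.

669729 = 13·51299 + 2842   →  a_0 = 13
51299 = 18·2842 + 143   →  a_1 = 18
2842 = 19·143 + 125   →  a_2 = 19
143 = 1·125 + 18   →  a_3 = 1
125 = 6·18 + 17   →  a_4 = 6
18 = 1·17 + 1   →  a_5 = 1

1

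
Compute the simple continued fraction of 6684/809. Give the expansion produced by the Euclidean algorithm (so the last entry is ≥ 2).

[8; 3, 1, 4, 2, 3, 2, 2]

6684 = 8·809 + 212
809 = 3·212 + 173
212 = 1·173 + 39
173 = 4·39 + 17
39 = 2·17 + 5
17 = 3·5 + 2
5 = 2·2 + 1
2 = 2·1 + 0  (stop)
So 6684/809 = [8; 3, 1, 4, 2, 3, 2, 2].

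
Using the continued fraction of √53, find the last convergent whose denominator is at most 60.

√53 = [7; 3, 1, 1, 3, 14, …] (period length 5).
Convergents:
  p_0/q_0 = 7/1
  p_1/q_1 = 22/3
  p_2/q_2 = 29/4
  p_3/q_3 = 51/7
  p_4/q_4 = 182/25
  p_5/q_5 = 2599/357
q_4 = 25 ≤ 60 < 357 = q_5, so the answer is 182/25.

182/25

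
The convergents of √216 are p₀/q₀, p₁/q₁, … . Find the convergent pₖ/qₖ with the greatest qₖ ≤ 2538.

√216 = [14; 1, 2, 3, 2, 1, 28, …] (period length 6).
Convergents:
  p_0/q_0 = 14/1
  p_1/q_1 = 15/1
  p_2/q_2 = 44/3
  p_3/q_3 = 147/10
  p_4/q_4 = 338/23
  p_5/q_5 = 485/33
  p_6/q_6 = 13918/947
  p_7/q_7 = 14403/980
  p_8/q_8 = 42724/2907
q_7 = 980 ≤ 2538 < 2907 = q_8, so the answer is 14403/980.

14403/980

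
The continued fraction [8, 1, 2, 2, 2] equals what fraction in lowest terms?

148/17

Fold from the inside: start with 2/1.
  2 + 1/2 = 5/2
  2 + 2/5 = 12/5
  1 + 5/12 = 17/12
  8 + 12/17 = 148/17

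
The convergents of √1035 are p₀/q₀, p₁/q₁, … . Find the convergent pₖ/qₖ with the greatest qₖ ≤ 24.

193/6

√1035 = [32; 5, 1, 5, 64, …] (period length 4).
Convergents:
  p_0/q_0 = 32/1
  p_1/q_1 = 161/5
  p_2/q_2 = 193/6
  p_3/q_3 = 1126/35
q_2 = 6 ≤ 24 < 35 = q_3, so the answer is 193/6.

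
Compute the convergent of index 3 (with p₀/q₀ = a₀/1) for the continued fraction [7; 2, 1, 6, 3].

Using pₖ = aₖpₖ₋₁ + pₖ₋₂, qₖ = aₖqₖ₋₁ + qₖ₋₂ (with p₋₁=1, p₋₂=0, q₋₁=0, q₋₂=1):
  k=0: a=7, p=7, q=1
  k=1: a=2, p=15, q=2
  k=2: a=1, p=22, q=3
  k=3: a=6, p=147, q=20

147/20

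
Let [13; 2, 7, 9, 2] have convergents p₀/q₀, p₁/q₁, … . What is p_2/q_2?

Using pₖ = aₖpₖ₋₁ + pₖ₋₂, qₖ = aₖqₖ₋₁ + qₖ₋₂ (with p₋₁=1, p₋₂=0, q₋₁=0, q₋₂=1):
  k=0: a=13, p=13, q=1
  k=1: a=2, p=27, q=2
  k=2: a=7, p=202, q=15

202/15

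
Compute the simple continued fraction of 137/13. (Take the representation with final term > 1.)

[10; 1, 1, 6]

137 = 10*13 + 7
13 = 1*7 + 6
7 = 1*6 + 1
6 = 6*1 + 0  (stop)
So 137/13 = [10; 1, 1, 6].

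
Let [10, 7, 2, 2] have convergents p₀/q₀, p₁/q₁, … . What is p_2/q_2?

152/15

Using pₖ = aₖpₖ₋₁ + pₖ₋₂, qₖ = aₖqₖ₋₁ + qₖ₋₂ (with p₋₁=1, p₋₂=0, q₋₁=0, q₋₂=1):
  k=0: a=10, p=10, q=1
  k=1: a=7, p=71, q=7
  k=2: a=2, p=152, q=15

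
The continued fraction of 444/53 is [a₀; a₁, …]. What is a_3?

1

444 = 8·53 + 20   →  a_0 = 8
53 = 2·20 + 13   →  a_1 = 2
20 = 1·13 + 7   →  a_2 = 1
13 = 1·7 + 6   →  a_3 = 1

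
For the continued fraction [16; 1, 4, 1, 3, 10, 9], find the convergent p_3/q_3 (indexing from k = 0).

101/6

Using pₖ = aₖpₖ₋₁ + pₖ₋₂, qₖ = aₖqₖ₋₁ + qₖ₋₂ (with p₋₁=1, p₋₂=0, q₋₁=0, q₋₂=1):
  k=0: a=16, p=16, q=1
  k=1: a=1, p=17, q=1
  k=2: a=4, p=84, q=5
  k=3: a=1, p=101, q=6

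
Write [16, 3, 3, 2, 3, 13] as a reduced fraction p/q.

17119/1050

Fold from the inside: start with 13/1.
  3 + 1/13 = 40/13
  2 + 13/40 = 93/40
  3 + 40/93 = 319/93
  3 + 93/319 = 1050/319
  16 + 319/1050 = 17119/1050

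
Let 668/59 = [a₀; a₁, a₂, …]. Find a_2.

9

668 = 11·59 + 19   →  a_0 = 11
59 = 3·19 + 2   →  a_1 = 3
19 = 9·2 + 1   →  a_2 = 9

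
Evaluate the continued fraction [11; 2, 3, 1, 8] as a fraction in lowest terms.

904/79

Using pₖ = aₖpₖ₋₁ + pₖ₋₂ and qₖ = aₖqₖ₋₁ + qₖ₋₂:
  k=0: a=11, p=11, q=1
  k=1: a=2, p=23, q=2
  k=2: a=3, p=80, q=7
  k=3: a=1, p=103, q=9
  k=4: a=8, p=904, q=79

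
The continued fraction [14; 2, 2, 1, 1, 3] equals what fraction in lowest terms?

Using pₖ = aₖpₖ₋₁ + pₖ₋₂ and qₖ = aₖqₖ₋₁ + qₖ₋₂:
  k=0: a=14, p=14, q=1
  k=1: a=2, p=29, q=2
  k=2: a=2, p=72, q=5
  k=3: a=1, p=101, q=7
  k=4: a=1, p=173, q=12
  k=5: a=3, p=620, q=43

620/43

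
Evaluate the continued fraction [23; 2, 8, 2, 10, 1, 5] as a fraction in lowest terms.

57319/2442

Using pₖ = aₖpₖ₋₁ + pₖ₋₂ and qₖ = aₖqₖ₋₁ + qₖ₋₂:
  k=0: a=23, p=23, q=1
  k=1: a=2, p=47, q=2
  k=2: a=8, p=399, q=17
  k=3: a=2, p=845, q=36
  k=4: a=10, p=8849, q=377
  k=5: a=1, p=9694, q=413
  k=6: a=5, p=57319, q=2442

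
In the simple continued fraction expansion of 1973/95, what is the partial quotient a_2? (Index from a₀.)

1973 = 20·95 + 73   →  a_0 = 20
95 = 1·73 + 22   →  a_1 = 1
73 = 3·22 + 7   →  a_2 = 3

3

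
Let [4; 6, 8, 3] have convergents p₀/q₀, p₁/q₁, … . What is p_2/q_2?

Using pₖ = aₖpₖ₋₁ + pₖ₋₂, qₖ = aₖqₖ₋₁ + qₖ₋₂ (with p₋₁=1, p₋₂=0, q₋₁=0, q₋₂=1):
  k=0: a=4, p=4, q=1
  k=1: a=6, p=25, q=6
  k=2: a=8, p=204, q=49

204/49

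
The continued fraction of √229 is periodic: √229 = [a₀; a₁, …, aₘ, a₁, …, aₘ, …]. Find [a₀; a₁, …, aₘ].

a₀ = ⌊√229⌋ = 15.
With m₀=0, d₀=1 and mₖ₊₁ = dₖaₖ − mₖ, dₖ₊₁ = (n − mₖ₊₁²)/dₖ, aₖ₊₁ = ⌊(a₀+mₖ₊₁)/dₖ₊₁⌋:
  k=1: m=15, d=4, a=7
  k=2: m=13, d=15, a=1
  k=3: m=2, d=15, a=1
  k=4: m=13, d=4, a=7
  k=5: m=15, d=1, a=30
d=1 and a=2a₀=30 at k=5, so the next step gives (m, d) = (15, 4) again — its k=1 value — and the period has length 5.

[15; 7, 1, 1, 7, 30]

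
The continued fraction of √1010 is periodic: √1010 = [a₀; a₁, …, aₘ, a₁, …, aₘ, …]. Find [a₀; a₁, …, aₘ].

[31; 1, 3, 1, 1, 3, 1, 62]

a₀ = ⌊√1010⌋ = 31.
With m₀=0, d₀=1 and mₖ₊₁ = dₖaₖ − mₖ, dₖ₊₁ = (n − mₖ₊₁²)/dₖ, aₖ₊₁ = ⌊(a₀+mₖ₊₁)/dₖ₊₁⌋:
  k=1: m=31, d=49, a=1
  k=2: m=18, d=14, a=3
  k=3: m=24, d=31, a=1
  k=4: m=7, d=31, a=1
  k=5: m=24, d=14, a=3
  k=6: m=18, d=49, a=1
  k=7: m=31, d=1, a=62
d=1 and a=2a₀=62 at k=7, so the next step gives (m, d) = (31, 49) again — its k=1 value — and the period has length 7.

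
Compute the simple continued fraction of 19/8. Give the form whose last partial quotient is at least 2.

19 = 2×8 + 3
8 = 2×3 + 2
3 = 1×2 + 1
2 = 2×1 + 0  (stop)
So 19/8 = [2; 2, 1, 2].

[2; 2, 1, 2]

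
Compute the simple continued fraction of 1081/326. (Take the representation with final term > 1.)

[3; 3, 6, 17]

1081 = 3×326 + 103
326 = 3×103 + 17
103 = 6×17 + 1
17 = 17×1 + 0  (stop)
So 1081/326 = [3; 3, 6, 17].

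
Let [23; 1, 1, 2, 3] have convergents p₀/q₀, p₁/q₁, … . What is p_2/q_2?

47/2

Using pₖ = aₖpₖ₋₁ + pₖ₋₂, qₖ = aₖqₖ₋₁ + qₖ₋₂ (with p₋₁=1, p₋₂=0, q₋₁=0, q₋₂=1):
  k=0: a=23, p=23, q=1
  k=1: a=1, p=24, q=1
  k=2: a=1, p=47, q=2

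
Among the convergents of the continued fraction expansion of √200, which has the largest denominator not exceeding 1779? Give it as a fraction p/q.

19601/1386

√200 = [14; 7, 28, …] (period length 2).
Convergents:
  p_0/q_0 = 14/1
  p_1/q_1 = 99/7
  p_2/q_2 = 2786/197
  p_3/q_3 = 19601/1386
  p_4/q_4 = 551614/39005
q_3 = 1386 ≤ 1779 < 39005 = q_4, so the answer is 19601/1386.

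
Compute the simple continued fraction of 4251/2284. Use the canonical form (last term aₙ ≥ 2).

4251 = 1·2284 + 1967
2284 = 1·1967 + 317
1967 = 6·317 + 65
317 = 4·65 + 57
65 = 1·57 + 8
57 = 7·8 + 1
8 = 8·1 + 0  (stop)
So 4251/2284 = [1; 1, 6, 4, 1, 7, 8].

[1; 1, 6, 4, 1, 7, 8]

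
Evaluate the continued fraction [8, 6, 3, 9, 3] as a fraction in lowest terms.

Fold from the inside: start with 3/1.
  9 + 1/3 = 28/3
  3 + 3/28 = 87/28
  6 + 28/87 = 550/87
  8 + 87/550 = 4487/550

4487/550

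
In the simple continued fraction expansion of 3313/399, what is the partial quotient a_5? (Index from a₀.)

3313 = 8·399 + 121   →  a_0 = 8
399 = 3·121 + 36   →  a_1 = 3
121 = 3·36 + 13   →  a_2 = 3
36 = 2·13 + 10   →  a_3 = 2
13 = 1·10 + 3   →  a_4 = 1
10 = 3·3 + 1   →  a_5 = 3

3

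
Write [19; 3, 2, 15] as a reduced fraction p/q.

Using pₖ = aₖpₖ₋₁ + pₖ₋₂ and qₖ = aₖqₖ₋₁ + qₖ₋₂:
  k=0: a=19, p=19, q=1
  k=1: a=3, p=58, q=3
  k=2: a=2, p=135, q=7
  k=3: a=15, p=2083, q=108

2083/108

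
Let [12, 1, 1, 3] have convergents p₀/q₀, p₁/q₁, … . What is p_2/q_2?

Using pₖ = aₖpₖ₋₁ + pₖ₋₂, qₖ = aₖqₖ₋₁ + qₖ₋₂ (with p₋₁=1, p₋₂=0, q₋₁=0, q₋₂=1):
  k=0: a=12, p=12, q=1
  k=1: a=1, p=13, q=1
  k=2: a=1, p=25, q=2

25/2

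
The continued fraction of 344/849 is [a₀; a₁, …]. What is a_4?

3

344 = 0·849 + 344   →  a_0 = 0
849 = 2·344 + 161   →  a_1 = 2
344 = 2·161 + 22   →  a_2 = 2
161 = 7·22 + 7   →  a_3 = 7
22 = 3·7 + 1   →  a_4 = 3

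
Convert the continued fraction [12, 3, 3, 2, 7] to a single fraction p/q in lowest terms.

2104/171

Fold from the inside: start with 7/1.
  2 + 1/7 = 15/7
  3 + 7/15 = 52/15
  3 + 15/52 = 171/52
  12 + 52/171 = 2104/171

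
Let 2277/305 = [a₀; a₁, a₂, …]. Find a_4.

2277 = 7·305 + 142   →  a_0 = 7
305 = 2·142 + 21   →  a_1 = 2
142 = 6·21 + 16   →  a_2 = 6
21 = 1·16 + 5   →  a_3 = 1
16 = 3·5 + 1   →  a_4 = 3

3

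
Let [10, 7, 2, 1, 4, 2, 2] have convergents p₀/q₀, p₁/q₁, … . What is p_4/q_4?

1044/103

Using pₖ = aₖpₖ₋₁ + pₖ₋₂, qₖ = aₖqₖ₋₁ + qₖ₋₂ (with p₋₁=1, p₋₂=0, q₋₁=0, q₋₂=1):
  k=0: a=10, p=10, q=1
  k=1: a=7, p=71, q=7
  k=2: a=2, p=152, q=15
  k=3: a=1, p=223, q=22
  k=4: a=4, p=1044, q=103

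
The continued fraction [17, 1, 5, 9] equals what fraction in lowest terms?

Fold from the inside: start with 9/1.
  5 + 1/9 = 46/9
  1 + 9/46 = 55/46
  17 + 46/55 = 981/55

981/55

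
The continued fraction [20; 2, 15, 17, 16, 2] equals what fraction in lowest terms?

358858/17519

Fold from the inside: start with 2/1.
  16 + 1/2 = 33/2
  17 + 2/33 = 563/33
  15 + 33/563 = 8478/563
  2 + 563/8478 = 17519/8478
  20 + 8478/17519 = 358858/17519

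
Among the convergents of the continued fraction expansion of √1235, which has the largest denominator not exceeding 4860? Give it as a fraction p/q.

121031/3444

√1235 = [35; 7, 70, …] (period length 2).
Convergents:
  p_0/q_0 = 35/1
  p_1/q_1 = 246/7
  p_2/q_2 = 17255/491
  p_3/q_3 = 121031/3444
  p_4/q_4 = 8489425/241571
q_3 = 3444 ≤ 4860 < 241571 = q_4, so the answer is 121031/3444.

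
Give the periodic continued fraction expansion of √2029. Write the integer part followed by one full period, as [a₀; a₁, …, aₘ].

[45; 22, 1, 1, 22, 90]

a₀ = ⌊√2029⌋ = 45.
With m₀=0, d₀=1 and mₖ₊₁ = dₖaₖ − mₖ, dₖ₊₁ = (n − mₖ₊₁²)/dₖ, aₖ₊₁ = ⌊(a₀+mₖ₊₁)/dₖ₊₁⌋:
  k=1: m=45, d=4, a=22
  k=2: m=43, d=45, a=1
  k=3: m=2, d=45, a=1
  k=4: m=43, d=4, a=22
  k=5: m=45, d=1, a=90
d=1 and a=2a₀=90 at k=5, so the next step gives (m, d) = (45, 4) again — its k=1 value — and the period has length 5.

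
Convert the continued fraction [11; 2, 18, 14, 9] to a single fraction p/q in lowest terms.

Using pₖ = aₖpₖ₋₁ + pₖ₋₂ and qₖ = aₖqₖ₋₁ + qₖ₋₂:
  k=0: a=11, p=11, q=1
  k=1: a=2, p=23, q=2
  k=2: a=18, p=425, q=37
  k=3: a=14, p=5973, q=520
  k=4: a=9, p=54182, q=4717

54182/4717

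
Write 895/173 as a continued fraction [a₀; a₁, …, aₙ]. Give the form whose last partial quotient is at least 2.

895 = 5×173 + 30
173 = 5×30 + 23
30 = 1×23 + 7
23 = 3×7 + 2
7 = 3×2 + 1
2 = 2×1 + 0  (stop)
So 895/173 = [5; 5, 1, 3, 3, 2].

[5; 5, 1, 3, 3, 2]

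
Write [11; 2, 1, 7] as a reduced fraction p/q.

Using pₖ = aₖpₖ₋₁ + pₖ₋₂ and qₖ = aₖqₖ₋₁ + qₖ₋₂:
  k=0: a=11, p=11, q=1
  k=1: a=2, p=23, q=2
  k=2: a=1, p=34, q=3
  k=3: a=7, p=261, q=23

261/23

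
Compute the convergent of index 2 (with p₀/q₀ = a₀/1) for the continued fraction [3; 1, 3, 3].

15/4

Using pₖ = aₖpₖ₋₁ + pₖ₋₂, qₖ = aₖqₖ₋₁ + qₖ₋₂ (with p₋₁=1, p₋₂=0, q₋₁=0, q₋₂=1):
  k=0: a=3, p=3, q=1
  k=1: a=1, p=4, q=1
  k=2: a=3, p=15, q=4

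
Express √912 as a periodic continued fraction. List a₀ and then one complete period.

[30; 5, 60]

a₀ = ⌊√912⌋ = 30.
With m₀=0, d₀=1 and mₖ₊₁ = dₖaₖ − mₖ, dₖ₊₁ = (n − mₖ₊₁²)/dₖ, aₖ₊₁ = ⌊(a₀+mₖ₊₁)/dₖ₊₁⌋:
  k=1: m=30, d=12, a=5
  k=2: m=30, d=1, a=60
d=1 and a=2a₀=60 at k=2, so the next step gives (m, d) = (30, 12) again — its k=1 value — and the period has length 2.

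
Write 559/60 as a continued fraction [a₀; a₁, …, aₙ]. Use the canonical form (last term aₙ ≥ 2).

[9; 3, 6, 3]

559 = 9·60 + 19
60 = 3·19 + 3
19 = 6·3 + 1
3 = 3·1 + 0  (stop)
So 559/60 = [9; 3, 6, 3].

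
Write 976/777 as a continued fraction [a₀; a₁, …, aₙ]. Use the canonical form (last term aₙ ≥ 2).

976 = 1×777 + 199
777 = 3×199 + 180
199 = 1×180 + 19
180 = 9×19 + 9
19 = 2×9 + 1
9 = 9×1 + 0  (stop)
So 976/777 = [1; 3, 1, 9, 2, 9].

[1; 3, 1, 9, 2, 9]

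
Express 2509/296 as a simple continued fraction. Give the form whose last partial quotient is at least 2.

2509 = 8×296 + 141
296 = 2×141 + 14
141 = 10×14 + 1
14 = 14×1 + 0  (stop)
So 2509/296 = [8; 2, 10, 14].

[8; 2, 10, 14]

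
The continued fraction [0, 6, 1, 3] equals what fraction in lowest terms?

4/27

Using pₖ = aₖpₖ₋₁ + pₖ₋₂ and qₖ = aₖqₖ₋₁ + qₖ₋₂:
  k=0: a=0, p=0, q=1
  k=1: a=6, p=1, q=6
  k=2: a=1, p=1, q=7
  k=3: a=3, p=4, q=27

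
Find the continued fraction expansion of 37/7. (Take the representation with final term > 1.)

37 = 5×7 + 2
7 = 3×2 + 1
2 = 2×1 + 0  (stop)
So 37/7 = [5; 3, 2].

[5; 3, 2]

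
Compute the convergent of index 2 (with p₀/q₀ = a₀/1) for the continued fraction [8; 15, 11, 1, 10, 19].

Using pₖ = aₖpₖ₋₁ + pₖ₋₂, qₖ = aₖqₖ₋₁ + qₖ₋₂ (with p₋₁=1, p₋₂=0, q₋₁=0, q₋₂=1):
  k=0: a=8, p=8, q=1
  k=1: a=15, p=121, q=15
  k=2: a=11, p=1339, q=166

1339/166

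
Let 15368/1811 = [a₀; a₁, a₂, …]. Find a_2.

15368 = 8·1811 + 880   →  a_0 = 8
1811 = 2·880 + 51   →  a_1 = 2
880 = 17·51 + 13   →  a_2 = 17

17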